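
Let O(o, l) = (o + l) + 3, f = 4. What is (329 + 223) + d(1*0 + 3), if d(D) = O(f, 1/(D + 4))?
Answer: 3914/7 ≈ 559.14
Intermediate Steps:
O(o, l) = 3 + l + o (O(o, l) = (l + o) + 3 = 3 + l + o)
d(D) = 7 + 1/(4 + D) (d(D) = 3 + 1/(D + 4) + 4 = 3 + 1/(4 + D) + 4 = 7 + 1/(4 + D))
(329 + 223) + d(1*0 + 3) = (329 + 223) + (29 + 7*(1*0 + 3))/(4 + (1*0 + 3)) = 552 + (29 + 7*(0 + 3))/(4 + (0 + 3)) = 552 + (29 + 7*3)/(4 + 3) = 552 + (29 + 21)/7 = 552 + (⅐)*50 = 552 + 50/7 = 3914/7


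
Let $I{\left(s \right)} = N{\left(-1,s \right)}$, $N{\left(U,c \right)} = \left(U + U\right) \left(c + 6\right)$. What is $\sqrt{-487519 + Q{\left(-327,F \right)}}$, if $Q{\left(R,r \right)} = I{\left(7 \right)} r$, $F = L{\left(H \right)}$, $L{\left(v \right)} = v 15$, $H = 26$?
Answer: $i \sqrt{497659} \approx 705.45 i$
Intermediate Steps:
$N{\left(U,c \right)} = 2 U \left(6 + c\right)$
$L{\left(v \right)} = 15 v$
$F = 390$ ($F = 15 \cdot 26 = 390$)
$I{\left(s \right)} = -12 - 2 s$ ($I{\left(s \right)} = 2 \left(-1\right) \left(6 + s\right) = -12 - 2 s$)
$Q{\left(R,r \right)} = - 26 r$ ($Q{\left(R,r \right)} = \left(-12 - 14\right) r = - 26 r$)
$\sqrt{-487519 + Q{\left(-327,F \right)}} = \sqrt{-487519 - 10140} = \sqrt{-497659} = i \sqrt{497659}$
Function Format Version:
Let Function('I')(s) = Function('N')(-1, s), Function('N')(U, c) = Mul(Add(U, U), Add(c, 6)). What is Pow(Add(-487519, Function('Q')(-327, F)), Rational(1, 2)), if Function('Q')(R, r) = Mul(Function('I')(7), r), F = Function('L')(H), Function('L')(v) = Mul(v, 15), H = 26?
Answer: Mul(I, Pow(497659, Rational(1, 2))) ≈ Mul(705.45, I)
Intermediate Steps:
Function('N')(U, c) = Mul(2, U, Add(6, c)) (Function('N')(U, c) = Mul(Mul(2, U), Add(6, c)) = Mul(2, U, Add(6, c)))
Function('L')(v) = Mul(15, v)
F = 390 (F = Mul(15, 26) = 390)
Function('I')(s) = Add(-12, Mul(-2, s)) (Function('I')(s) = Mul(2, -1, Add(6, s)) = Add(-12, Mul(-2, s)))
Function('Q')(R, r) = Mul(-26, r) (Function('Q')(R, r) = Mul(Add(-12, Mul(-2, 7)), r) = Mul(Add(-12, -14), r) = Mul(-26, r))
Pow(Add(-487519, Function('Q')(-327, F)), Rational(1, 2)) = Pow(Add(-487519, Mul(-26, 390)), Rational(1, 2)) = Pow(Add(-487519, -10140), Rational(1, 2)) = Pow(-497659, Rational(1, 2)) = Mul(I, Pow(497659, Rational(1, 2)))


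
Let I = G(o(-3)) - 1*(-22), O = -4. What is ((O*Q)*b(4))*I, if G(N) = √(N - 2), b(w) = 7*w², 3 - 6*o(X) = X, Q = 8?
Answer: -78848 - 3584*I ≈ -78848.0 - 3584.0*I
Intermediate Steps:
o(X) = ½ - X/6
G(N) = √(-2 + N)
I = 22 + I (I = √(-2 + (½ - ⅙*(-3))) - 1*(-22) = √(-2 + (½ + ½)) + 22 = √(-2 + 1) + 22 = √(-1) + 22 = I + 22 = 22 + I ≈ 22.0 + 1.0*I)
((O*Q)*b(4))*I = ((-4*8)*(7*4²))*(22 + I) = (-224*16)*(22 + I) = (-32*112)*(22 + I) = -3584*(22 + I) = -78848 - 3584*I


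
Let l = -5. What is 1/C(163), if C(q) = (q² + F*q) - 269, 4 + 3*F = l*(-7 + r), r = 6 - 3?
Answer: 3/81508 ≈ 3.6806e-5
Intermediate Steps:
r = 3
F = 16/3 (F = -4/3 + (-5*(-7 + 3))/3 = -4/3 + (-5*(-4))/3 = -4/3 + (⅓)*20 = -4/3 + 20/3 = 16/3 ≈ 5.3333)
C(q) = -269 + q² + 16*q/3 (C(q) = (q² + 16*q/3) - 269 = -269 + q² + 16*q/3)
1/C(163) = 1/(-269 + 163² + (16/3)*163) = 1/(-269 + 26569 + 2608/3) = 1/(81508/3) = 3/81508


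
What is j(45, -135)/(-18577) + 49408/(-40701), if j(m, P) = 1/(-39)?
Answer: -3977355947/3276444067 ≈ -1.2139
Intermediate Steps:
j(m, P) = -1/39
j(45, -135)/(-18577) + 49408/(-40701) = -1/39/(-18577) + 49408/(-40701) = -1/39*(-1/18577) + 49408*(-1/40701) = 1/724503 - 49408/40701 = -3977355947/3276444067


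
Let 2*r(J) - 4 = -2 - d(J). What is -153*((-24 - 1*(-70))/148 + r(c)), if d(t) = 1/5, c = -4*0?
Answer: -34272/185 ≈ -185.25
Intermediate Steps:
c = 0
d(t) = ⅕
r(J) = 9/10 (r(J) = 2 + (-2 - 1*⅕)/2 = 2 + (-2 - ⅕)/2 = 2 + (½)*(-11/5) = 2 - 11/10 = 9/10)
-153*((-24 - 1*(-70))/148 + r(c)) = -153*((-24 - 1*(-70))/148 + 9/10) = -153*((-24 + 70)*(1/148) + 9/10) = -153*(46*(1/148) + 9/10) = -153*(23/74 + 9/10) = -153*224/185 = -34272/185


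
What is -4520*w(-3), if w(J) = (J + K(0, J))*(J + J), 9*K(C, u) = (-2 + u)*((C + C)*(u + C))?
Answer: -81360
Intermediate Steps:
K(C, u) = 2*C*(-2 + u)*(C + u)/9 (K(C, u) = ((-2 + u)*((C + C)*(u + C)))/9 = ((-2 + u)*((2*C)*(C + u)))/9 = ((-2 + u)*(2*C*(C + u)))/9 = (2*C*(-2 + u)*(C + u))/9 = 2*C*(-2 + u)*(C + u)/9)
w(J) = 2*J² (w(J) = (J + (2/9)*0*(J² - 2*0 - 2*J + 0*J))*(J + J) = (J + (2/9)*0*(J² + 0 - 2*J + 0))*(2*J) = (J + (2/9)*0*(J² - 2*J))*(2*J) = (J + 0)*(2*J) = J*(2*J) = 2*J²)
-4520*w(-3) = -9040*(-3)² = -9040*9 = -4520*18 = -81360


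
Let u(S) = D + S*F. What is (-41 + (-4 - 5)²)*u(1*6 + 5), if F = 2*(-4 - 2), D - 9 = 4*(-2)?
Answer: -5240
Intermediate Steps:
D = 1 (D = 9 + 4*(-2) = 9 - 8 = 1)
F = -12 (F = 2*(-6) = -12)
u(S) = 1 - 12*S (u(S) = 1 + S*(-12) = 1 - 12*S)
(-41 + (-4 - 5)²)*u(1*6 + 5) = (-41 + (-4 - 5)²)*(1 - 12*(1*6 + 5)) = (-41 + (-9)²)*(1 - 12*(6 + 5)) = (-41 + 81)*(1 - 12*11) = 40*(1 - 132) = 40*(-131) = -5240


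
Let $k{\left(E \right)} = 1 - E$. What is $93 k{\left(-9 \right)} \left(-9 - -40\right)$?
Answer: $28830$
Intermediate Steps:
$93 k{\left(-9 \right)} \left(-9 - -40\right) = 93 \left(1 - -9\right) \left(-9 - -40\right) = 93 \left(1 + 9\right) \left(-9 + 40\right) = 93 \cdot 10 \cdot 31 = 930 \cdot 31 = 28830$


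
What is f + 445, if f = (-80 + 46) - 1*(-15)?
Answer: 426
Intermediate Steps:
f = -19 (f = -34 + 15 = -19)
f + 445 = -19 + 445 = 426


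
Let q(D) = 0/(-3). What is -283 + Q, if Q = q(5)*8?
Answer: -283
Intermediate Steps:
q(D) = 0 (q(D) = 0*(-⅓) = 0)
Q = 0 (Q = 0*8 = 0)
-283 + Q = -283 + 0 = -283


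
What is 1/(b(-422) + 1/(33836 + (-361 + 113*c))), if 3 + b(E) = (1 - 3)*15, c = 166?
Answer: -52233/1723688 ≈ -0.030303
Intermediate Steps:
b(E) = -33 (b(E) = -3 + (1 - 3)*15 = -3 - 2*15 = -3 - 30 = -33)
1/(b(-422) + 1/(33836 + (-361 + 113*c))) = 1/(-33 + 1/(33836 + (-361 + 113*166))) = 1/(-33 + 1/(33836 + (-361 + 18758))) = 1/(-33 + 1/(33836 + 18397)) = 1/(-33 + 1/52233) = 1/(-1723688/52233) = -52233/1723688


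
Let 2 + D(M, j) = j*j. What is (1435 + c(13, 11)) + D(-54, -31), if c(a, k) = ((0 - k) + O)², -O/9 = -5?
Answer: 3550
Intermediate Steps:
O = 45 (O = -9*(-5) = 45)
D(M, j) = -2 + j² (D(M, j) = -2 + j*j = -2 + j²)
c(a, k) = (45 - k)² (c(a, k) = ((0 - k) + 45)² = (-k + 45)² = (45 - k)²)
(1435 + c(13, 11)) + D(-54, -31) = (1435 + (-45 + 11)²) + (-2 + (-31)²) = (1435 + (-34)²) + (-2 + 961) = (1435 + 1156) + 959 = 2591 + 959 = 3550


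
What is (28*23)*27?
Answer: 17388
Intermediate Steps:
(28*23)*27 = 644*27 = 17388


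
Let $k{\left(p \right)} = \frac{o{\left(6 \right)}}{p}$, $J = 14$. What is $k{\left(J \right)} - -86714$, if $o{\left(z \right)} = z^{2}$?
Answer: $\frac{607016}{7} \approx 86717.0$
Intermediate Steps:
$k{\left(p \right)} = \frac{36}{p}$ ($k{\left(p \right)} = \frac{6^{2}}{p} = \frac{36}{p}$)
$k{\left(J \right)} - -86714 = \frac{36}{14} - -86714 = 36 \cdot \frac{1}{14} + 86714 = \frac{18}{7} + 86714 = \frac{607016}{7}$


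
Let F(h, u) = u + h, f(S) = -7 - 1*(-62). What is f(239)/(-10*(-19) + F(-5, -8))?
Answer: 55/177 ≈ 0.31073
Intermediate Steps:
f(S) = 55 (f(S) = -7 + 62 = 55)
F(h, u) = h + u
f(239)/(-10*(-19) + F(-5, -8)) = 55/(-10*(-19) + (-5 - 8)) = 55/(190 - 13) = 55/177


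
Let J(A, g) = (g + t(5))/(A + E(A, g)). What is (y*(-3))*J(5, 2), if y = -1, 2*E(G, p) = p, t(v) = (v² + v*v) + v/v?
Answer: 53/2 ≈ 26.500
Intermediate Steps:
t(v) = 1 + 2*v² (t(v) = (v² + v²) + 1 = 2*v² + 1 = 1 + 2*v²)
E(G, p) = p/2
J(A, g) = (51 + g)/(A + g/2) (J(A, g) = (g + (1 + 2*5²))/(A + g/2) = (g + (1 + 2*25))/(A + g/2) = (g + (1 + 50))/(A + g/2) = (g + 51)/(A + g/2) = (51 + g)/(A + g/2))
(y*(-3))*J(5, 2) = (-1*(-3))*(2*(51 + 2)/(2 + 2*5)) = 3*(2*53/(2 + 10)) = 3*(2*53/12) = 3*(2*(1/12)*53) = 3*(53/6) = 53/2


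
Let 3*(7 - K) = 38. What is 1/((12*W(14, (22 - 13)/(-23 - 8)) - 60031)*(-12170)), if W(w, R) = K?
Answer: 1/731404830 ≈ 1.3672e-9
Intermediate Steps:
K = -17/3 (K = 7 - 1/3*38 = 7 - 38/3 = -17/3 ≈ -5.6667)
W(w, R) = -17/3
1/((12*W(14, (22 - 13)/(-23 - 8)) - 60031)*(-12170)) = 1/((12*(-17/3) - 60031)*(-12170)) = -1/12170/(-68 - 60031) = -1/12170/(-60099) = -1/60099*(-1/12170) = 1/731404830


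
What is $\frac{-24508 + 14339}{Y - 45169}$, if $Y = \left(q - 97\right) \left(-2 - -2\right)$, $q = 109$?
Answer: $\frac{10169}{45169} \approx 0.22513$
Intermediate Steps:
$Y = 0$ ($Y = \left(109 - 97\right) \left(-2 - -2\right) = 12 \left(-2 + 2\right) = 12 \cdot 0 = 0$)
$\frac{-24508 + 14339}{Y - 45169} = \frac{-24508 + 14339}{0 - 45169} = - \frac{10169}{-45169} = \left(-10169\right) \left(- \frac{1}{45169}\right) = \frac{10169}{45169}$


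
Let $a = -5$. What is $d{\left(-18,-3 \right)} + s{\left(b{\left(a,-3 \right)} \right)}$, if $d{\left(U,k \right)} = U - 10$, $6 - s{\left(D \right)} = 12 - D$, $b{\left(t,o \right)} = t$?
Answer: $-39$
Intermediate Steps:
$s{\left(D \right)} = -6 + D$ ($s{\left(D \right)} = 6 - \left(12 - D\right) = 6 + \left(-12 + D\right) = -6 + D$)
$d{\left(U,k \right)} = -10 + U$
$d{\left(-18,-3 \right)} + s{\left(b{\left(a,-3 \right)} \right)} = \left(-10 - 18\right) - 11 = -28 - 11 = -39$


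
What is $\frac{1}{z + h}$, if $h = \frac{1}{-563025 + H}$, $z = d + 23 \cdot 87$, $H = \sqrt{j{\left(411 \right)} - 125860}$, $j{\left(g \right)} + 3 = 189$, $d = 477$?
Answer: $\frac{785519250105897}{1946516700367236817} + \frac{i \sqrt{125674}}{1946516700367236817} \approx 0.00040355 + 1.8212 \cdot 10^{-16} i$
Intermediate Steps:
$j{\left(g \right)} = 186$ ($j{\left(g \right)} = -3 + 189 = 186$)
$H = i \sqrt{125674}$ ($H = \sqrt{186 - 125860} = \sqrt{-125674} = i \sqrt{125674} \approx 354.51 i$)
$z = 2478$ ($z = 477 + 23 \cdot 87 = 477 + 2001 = 2478$)
$h = \frac{1}{-563025 + i \sqrt{125674}} \approx -1.7761 \cdot 10^{-6} - 1.12 \cdot 10^{-9} i$
$\frac{1}{z + h} = \frac{1}{2478 - \left(\frac{563025}{316997276299} + \frac{i \sqrt{125674}}{316997276299}\right)} = \frac{1}{\frac{785519250105897}{316997276299} - \frac{i \sqrt{125674}}{316997276299}}$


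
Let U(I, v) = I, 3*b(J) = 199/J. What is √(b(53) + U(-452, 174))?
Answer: I*√11395371/159 ≈ 21.231*I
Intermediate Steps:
b(J) = 199/(3*J) (b(J) = (199/J)/3 = 199/(3*J))
√(b(53) + U(-452, 174)) = √((199/3)/53 - 452) = √((199/3)*(1/53) - 452) = √(199/159 - 452) = √(-71669/159) = I*√11395371/159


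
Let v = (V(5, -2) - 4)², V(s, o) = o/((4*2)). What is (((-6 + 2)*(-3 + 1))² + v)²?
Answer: 1723969/256 ≈ 6734.3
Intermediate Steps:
V(s, o) = o/8
v = 289/16 (v = ((⅛)*(-2) - 4)² = (-¼ - 4)² = (-17/4)² = 289/16 ≈ 18.063)
(((-6 + 2)*(-3 + 1))² + v)² = (((-6 + 2)*(-3 + 1))² + 289/16)² = ((-4*(-2))² + 289/16)² = (8² + 289/16)² = (64 + 289/16)² = (1313/16)² = 1723969/256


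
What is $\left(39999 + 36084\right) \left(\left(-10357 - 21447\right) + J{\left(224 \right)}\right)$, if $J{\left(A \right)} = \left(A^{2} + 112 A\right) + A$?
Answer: $3323609772$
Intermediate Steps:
$J{\left(A \right)} = A^{2} + 113 A$
$\left(39999 + 36084\right) \left(\left(-10357 - 21447\right) + J{\left(224 \right)}\right) = \left(39999 + 36084\right) \left(\left(-10357 - 21447\right) + 224 \left(113 + 224\right)\right) = 76083 \left(\left(-10357 - 21447\right) + 224 \cdot 337\right) = 76083 \left(-31804 + 75488\right) = 76083 \cdot 43684 = 3323609772$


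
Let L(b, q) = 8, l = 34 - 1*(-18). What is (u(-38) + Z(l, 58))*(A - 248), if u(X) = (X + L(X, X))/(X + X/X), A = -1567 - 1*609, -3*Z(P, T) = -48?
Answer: -1507728/37 ≈ -40749.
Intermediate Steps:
l = 52 (l = 34 + 18 = 52)
Z(P, T) = 16 (Z(P, T) = -⅓*(-48) = 16)
A = -2176 (A = -1567 - 609 = -2176)
u(X) = (8 + X)/(1 + X) (u(X) = (X + 8)/(X + X/X) = (8 + X)/(X + 1) = (8 + X)/(1 + X))
(u(-38) + Z(l, 58))*(A - 248) = ((8 - 38)/(1 - 38) + 16)*(-2176 - 248) = (-30/(-37) + 16)*(-2424) = (-1/37*(-30) + 16)*(-2424) = (30/37 + 16)*(-2424) = (622/37)*(-2424) = -1507728/37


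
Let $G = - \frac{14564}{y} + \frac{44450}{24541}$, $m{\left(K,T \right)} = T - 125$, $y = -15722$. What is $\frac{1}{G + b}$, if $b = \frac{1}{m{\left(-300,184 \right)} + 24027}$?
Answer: $\frac{4646594068886}{12720708299833} \approx 0.36528$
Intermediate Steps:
$m{\left(K,T \right)} = -125 + T$
$G = \frac{528129012}{192916801}$ ($G = - \frac{14564}{-15722} + \frac{44450}{24541} = \left(-14564\right) \left(- \frac{1}{15722}\right) + 44450 \cdot \frac{1}{24541} = \frac{7282}{7861} + \frac{44450}{24541} = \frac{528129012}{192916801} \approx 2.7376$)
$b = \frac{1}{24086}$ ($b = \frac{1}{\left(-125 + 184\right) + 24027} = \frac{1}{59 + 24027} = \frac{1}{24086} \approx 4.1518 \cdot 10^{-5}$)
$\frac{1}{G + b} = \frac{1}{\frac{528129012}{192916801} + \frac{1}{24086}} = \frac{1}{\frac{12720708299833}{4646594068886}} = \frac{4646594068886}{12720708299833}$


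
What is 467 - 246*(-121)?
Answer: 30233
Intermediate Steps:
467 - 246*(-121) = 467 + 29766 = 30233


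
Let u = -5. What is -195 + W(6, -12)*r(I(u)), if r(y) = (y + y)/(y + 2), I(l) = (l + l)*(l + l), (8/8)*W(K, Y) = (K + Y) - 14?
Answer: -11945/51 ≈ -234.22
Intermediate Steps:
W(K, Y) = -14 + K + Y (W(K, Y) = (K + Y) - 14 = -14 + K + Y)
I(l) = 4*l**2 (I(l) = (2*l)*(2*l) = 4*l**2)
r(y) = 2*y/(2 + y) (r(y) = (2*y)/(2 + y) = 2*y/(2 + y))
-195 + W(6, -12)*r(I(u)) = -195 + (-14 + 6 - 12)*(2*(4*(-5)**2)/(2 + 4*(-5)**2)) = -195 - 40*4*25/(2 + 4*25) = -195 - 40*100/(2 + 100) = -195 - 40*100/102 = -195 - 20*100/51 = -195 - 2000/51 = -11945/51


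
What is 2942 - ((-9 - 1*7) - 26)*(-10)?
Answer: 2522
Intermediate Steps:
2942 - ((-9 - 1*7) - 26)*(-10) = 2942 - ((-9 - 7) - 26)*(-10) = 2942 - (-16 - 26)*(-10) = 2942 - (-42)*(-10) = 2942 - 1*420 = 2942 - 420 = 2522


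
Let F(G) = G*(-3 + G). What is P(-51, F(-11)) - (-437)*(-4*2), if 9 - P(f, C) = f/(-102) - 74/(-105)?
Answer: -732523/210 ≈ -3488.2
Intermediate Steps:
P(f, C) = 871/105 + f/102 (P(f, C) = 9 - (f/(-102) - 74/(-105)) = 9 - (f*(-1/102) - 74*(-1/105)) = 9 - (-f/102 + 74/105) = 9 - (74/105 - f/102) = 9 + (-74/105 + f/102) = 871/105 + f/102)
P(-51, F(-11)) - (-437)*(-4*2) = (871/105 + (1/102)*(-51)) - (-437)*(-4*2) = (871/105 - ½) - (-437)*(-8) = 1637/210 - 1*3496 = 1637/210 - 3496 = -732523/210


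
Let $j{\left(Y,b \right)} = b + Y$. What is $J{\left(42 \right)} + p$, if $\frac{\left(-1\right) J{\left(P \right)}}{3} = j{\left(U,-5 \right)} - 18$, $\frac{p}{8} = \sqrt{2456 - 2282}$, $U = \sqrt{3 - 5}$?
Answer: $69 + 8 \sqrt{174} - 3 i \sqrt{2} \approx 174.53 - 4.2426 i$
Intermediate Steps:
$U = i \sqrt{2}$ ($U = \sqrt{-2} = i \sqrt{2} \approx 1.4142 i$)
$p = 8 \sqrt{174}$ ($p = 8 \sqrt{2456 - 2282} = 8 \sqrt{174} \approx 105.53$)
$j{\left(Y,b \right)} = Y + b$
$J{\left(P \right)} = 69 - 3 i \sqrt{2}$ ($J{\left(P \right)} = - 3 \left(\left(i \sqrt{2} - 5\right) - 18\right) = - 3 \left(\left(-5 + i \sqrt{2}\right) - 18\right) = - 3 \left(-23 + i \sqrt{2}\right) = 69 - 3 i \sqrt{2}$)
$J{\left(42 \right)} + p = \left(69 - 3 i \sqrt{2}\right) + 8 \sqrt{174} = 69 + 8 \sqrt{174} - 3 i \sqrt{2}$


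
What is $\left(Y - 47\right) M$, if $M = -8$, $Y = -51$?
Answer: $784$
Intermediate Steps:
$\left(Y - 47\right) M = \left(-51 - 47\right) \left(-8\right) = \left(-98\right) \left(-8\right) = 784$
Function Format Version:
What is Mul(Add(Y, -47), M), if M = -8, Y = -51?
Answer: 784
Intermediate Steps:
Mul(Add(Y, -47), M) = Mul(Add(-51, -47), -8) = Mul(-98, -8) = 784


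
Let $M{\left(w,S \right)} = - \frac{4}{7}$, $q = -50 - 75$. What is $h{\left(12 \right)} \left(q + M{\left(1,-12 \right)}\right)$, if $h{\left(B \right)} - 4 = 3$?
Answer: $-879$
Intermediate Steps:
$q = -125$ ($q = -50 - 75 = -125$)
$h{\left(B \right)} = 7$ ($h{\left(B \right)} = 4 + 3 = 7$)
$M{\left(w,S \right)} = - \frac{4}{7}$ ($M{\left(w,S \right)} = \left(-4\right) \frac{1}{7} = - \frac{4}{7}$)
$h{\left(12 \right)} \left(q + M{\left(1,-12 \right)}\right) = 7 \left(-125 - \frac{4}{7}\right) = 7 \left(- \frac{879}{7}\right) = -879$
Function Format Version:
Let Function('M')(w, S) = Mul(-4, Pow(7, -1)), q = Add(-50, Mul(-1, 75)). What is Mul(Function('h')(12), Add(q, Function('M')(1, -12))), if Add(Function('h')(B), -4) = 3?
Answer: -879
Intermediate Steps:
q = -125 (q = Add(-50, -75) = -125)
Function('h')(B) = 7 (Function('h')(B) = Add(4, 3) = 7)
Function('M')(w, S) = Rational(-4, 7) (Function('M')(w, S) = Mul(-4, Rational(1, 7)) = Rational(-4, 7))
Mul(Function('h')(12), Add(q, Function('M')(1, -12))) = Mul(7, Add(-125, Rational(-4, 7))) = Mul(7, Rational(-879, 7)) = -879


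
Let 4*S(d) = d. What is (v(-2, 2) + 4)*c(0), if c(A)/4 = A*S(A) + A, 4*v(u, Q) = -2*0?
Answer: 0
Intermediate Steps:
S(d) = d/4
v(u, Q) = 0 (v(u, Q) = (-2*0)/4 = (¼)*0 = 0)
c(A) = A² + 4*A (c(A) = 4*(A*(A/4) + A) = 4*(A²/4 + A) = 4*(A + A²/4) = A² + 4*A)
(v(-2, 2) + 4)*c(0) = (0 + 4)*(0*(4 + 0)) = 4*(0*4) = 4*0 = 0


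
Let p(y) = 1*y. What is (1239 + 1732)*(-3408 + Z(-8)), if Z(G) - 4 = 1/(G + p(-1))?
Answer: -91022527/9 ≈ -1.0114e+7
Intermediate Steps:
p(y) = y
Z(G) = 4 + 1/(-1 + G) (Z(G) = 4 + 1/(G - 1) = 4 + 1/(-1 + G))
(1239 + 1732)*(-3408 + Z(-8)) = (1239 + 1732)*(-3408 + (-3 + 4*(-8))/(-1 - 8)) = 2971*(-3408 + (-3 - 32)/(-9)) = 2971*(-3408 - ⅑*(-35)) = 2971*(-3408 + 35/9) = 2971*(-30637/9) = -91022527/9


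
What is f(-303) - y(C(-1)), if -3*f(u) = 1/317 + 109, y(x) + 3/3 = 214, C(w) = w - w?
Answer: -79039/317 ≈ -249.33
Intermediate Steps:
C(w) = 0
y(x) = 213 (y(x) = -1 + 214 = 213)
f(u) = -11518/317 (f(u) = -(1/317 + 109)/3 = -1/3*34554/317 = -11518/317)
f(-303) - y(C(-1)) = -11518/317 - 1*213 = -11518/317 - 213 = -79039/317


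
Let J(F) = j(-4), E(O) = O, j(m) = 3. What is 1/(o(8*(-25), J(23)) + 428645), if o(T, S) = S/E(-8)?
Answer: 8/3429157 ≈ 2.3329e-6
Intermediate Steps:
J(F) = 3
o(T, S) = -S/8 (o(T, S) = S/(-8) = S*(-1/8) = -S/8)
1/(o(8*(-25), J(23)) + 428645) = 1/(-1/8*3 + 428645) = 1/(-3/8 + 428645) = 1/(3429157/8) = 8/3429157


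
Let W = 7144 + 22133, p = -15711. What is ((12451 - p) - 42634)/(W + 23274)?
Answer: -1608/5839 ≈ -0.27539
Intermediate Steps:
W = 29277
((12451 - p) - 42634)/(W + 23274) = ((12451 - 1*(-15711)) - 42634)/(29277 + 23274) = ((12451 + 15711) - 42634)/52551 = (28162 - 42634)*(1/52551) = -14472*1/52551 = -1608/5839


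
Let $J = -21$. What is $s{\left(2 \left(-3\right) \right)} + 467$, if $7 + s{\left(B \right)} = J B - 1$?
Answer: $585$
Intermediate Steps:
$s{\left(B \right)} = -8 - 21 B$ ($s{\left(B \right)} = -7 - \left(1 + 21 B\right) = -8 - 21 B$)
$s{\left(2 \left(-3\right) \right)} + 467 = \left(-8 - 21 \cdot 2 \left(-3\right)\right) + 467 = \left(-8 - -126\right) + 467 = \left(-8 + 126\right) + 467 = 118 + 467 = 585$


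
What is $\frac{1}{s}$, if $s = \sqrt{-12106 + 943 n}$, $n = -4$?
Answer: $- \frac{i \sqrt{15878}}{15878} \approx - 0.007936 i$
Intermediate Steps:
$s = i \sqrt{15878}$ ($s = \sqrt{-12106 + 943 \left(-4\right)} = \sqrt{-12106 - 3772} = \sqrt{-15878} = i \sqrt{15878} \approx 126.01 i$)
$\frac{1}{s} = \frac{1}{i \sqrt{15878}} = - \frac{i \sqrt{15878}}{15878}$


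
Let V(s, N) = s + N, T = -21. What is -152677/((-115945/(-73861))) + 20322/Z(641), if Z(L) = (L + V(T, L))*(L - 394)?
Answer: -3512372348776609/36113041315 ≈ -97261.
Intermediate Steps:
V(s, N) = N + s
Z(L) = (-394 + L)*(-21 + 2*L) (Z(L) = (L + (L - 21))*(L - 394) = (L + (-21 + L))*(-394 + L) = (-21 + 2*L)*(-394 + L) = (-394 + L)*(-21 + 2*L))
-152677/((-115945/(-73861))) + 20322/Z(641) = -152677/((-115945/(-73861))) + 20322/(8274 - 809*641 + 2*641**2) = -152677/((-115945*(-1/73861))) + 20322/(8274 - 518569 + 2*410881) = -152677/115945/73861 + 20322/(8274 - 518569 + 821762) = -152677*73861/115945 + 20322/311467 = -11276875897/115945 + 20322*(1/311467) = -11276875897/115945 + 20322/311467 = -3512372348776609/36113041315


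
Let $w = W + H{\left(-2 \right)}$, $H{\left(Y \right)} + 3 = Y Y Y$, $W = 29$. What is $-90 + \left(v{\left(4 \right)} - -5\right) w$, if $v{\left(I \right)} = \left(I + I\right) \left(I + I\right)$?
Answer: $1152$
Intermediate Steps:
$v{\left(I \right)} = 4 I^{2}$ ($v{\left(I \right)} = 2 I 2 I = 4 I^{2}$)
$H{\left(Y \right)} = -3 + Y^{3}$ ($H{\left(Y \right)} = -3 + Y Y Y = -3 + Y^{2} Y = -3 + Y^{3}$)
$w = 18$ ($w = 29 + \left(-3 + \left(-2\right)^{3}\right) = 29 - 11 = 18$)
$-90 + \left(v{\left(4 \right)} - -5\right) w = -90 + \left(4 \cdot 4^{2} - -5\right) 18 = -90 + \left(4 \cdot 16 + 5\right) 18 = -90 + \left(64 + 5\right) 18 = -90 + 69 \cdot 18 = -90 + 1242 = 1152$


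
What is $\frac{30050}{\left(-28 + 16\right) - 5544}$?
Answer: $- \frac{15025}{2778} \approx -5.4086$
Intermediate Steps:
$\frac{30050}{\left(-28 + 16\right) - 5544} = \frac{30050}{-12 - 5544} = \frac{30050}{-5556} = 30050 \left(- \frac{1}{5556}\right) = - \frac{15025}{2778}$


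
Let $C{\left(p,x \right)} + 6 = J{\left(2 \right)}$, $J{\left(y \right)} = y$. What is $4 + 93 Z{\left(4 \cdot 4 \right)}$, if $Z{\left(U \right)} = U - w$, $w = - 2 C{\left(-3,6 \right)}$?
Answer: $748$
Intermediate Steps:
$C{\left(p,x \right)} = -4$ ($C{\left(p,x \right)} = -6 + 2 = -4$)
$w = 8$ ($w = \left(-2\right) \left(-4\right) = 8$)
$Z{\left(U \right)} = -8 + U$ ($Z{\left(U \right)} = U - 8 = -8 + U$)
$4 + 93 Z{\left(4 \cdot 4 \right)} = 4 + 93 \left(-8 + 4 \cdot 4\right) = 4 + 93 \left(-8 + 16\right) = 4 + 93 \cdot 8 = 4 + 744 = 748$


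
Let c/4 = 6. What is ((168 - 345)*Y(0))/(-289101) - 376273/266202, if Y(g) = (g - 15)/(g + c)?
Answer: -145080465559/102612352536 ≈ -1.4139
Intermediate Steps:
c = 24 (c = 4*6 = 24)
Y(g) = (-15 + g)/(24 + g) (Y(g) = (g - 15)/(g + 24) = (-15 + g)/(24 + g))
((168 - 345)*Y(0))/(-289101) - 376273/266202 = ((168 - 345)*((-15 + 0)/(24 + 0)))/(-289101) - 376273/266202 = -177*(-15)/24*(-1/289101) - 376273*1/266202 = -59*(-15)/8*(-1/289101) - 376273/266202 = -177*(-5/8)*(-1/289101) - 376273/266202 = (885/8)*(-1/289101) - 376273/266202 = -295/770936 - 376273/266202 = -145080465559/102612352536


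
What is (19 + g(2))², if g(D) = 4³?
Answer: 6889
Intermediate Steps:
g(D) = 64
(19 + g(2))² = (19 + 64)² = 83² = 6889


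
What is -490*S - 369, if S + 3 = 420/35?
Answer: -4779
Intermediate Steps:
S = 9 (S = -3 + 420/35 = -3 + 420*(1/35) = -3 + 12 = 9)
-490*S - 369 = -490*9 - 369 = -4410 - 369 = -4779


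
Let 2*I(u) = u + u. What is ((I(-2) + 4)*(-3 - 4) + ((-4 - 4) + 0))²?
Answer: 484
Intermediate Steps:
I(u) = u (I(u) = (u + u)/2 = (2*u)/2 = u)
((I(-2) + 4)*(-3 - 4) + ((-4 - 4) + 0))² = ((-2 + 4)*(-3 - 4) + ((-4 - 4) + 0))² = (2*(-7) + (-8 + 0))² = (-14 - 8)² = (-22)² = 484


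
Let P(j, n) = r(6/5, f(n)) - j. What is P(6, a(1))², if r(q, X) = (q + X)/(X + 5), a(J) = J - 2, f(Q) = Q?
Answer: 14161/400 ≈ 35.402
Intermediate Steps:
a(J) = -2 + J
r(q, X) = (X + q)/(5 + X)
P(j, n) = -j + (6/5 + n)/(5 + n) (P(j, n) = (n + 6/5)/(5 + n) - j = (6/5 + n)/(5 + n) - j = -j + (6/5 + n)/(5 + n))
P(6, a(1))² = ((6/5 + (-2 + 1) - 1*6*(5 + (-2 + 1)))/(5 + (-2 + 1)))² = ((6/5 - 1 - 1*6*(5 - 1))/(5 - 1))² = ((6/5 - 1 - 1*6*4)/4)² = ((6/5 - 1 - 24)/4)² = ((¼)*(-119/5))² = (-119/20)² = 14161/400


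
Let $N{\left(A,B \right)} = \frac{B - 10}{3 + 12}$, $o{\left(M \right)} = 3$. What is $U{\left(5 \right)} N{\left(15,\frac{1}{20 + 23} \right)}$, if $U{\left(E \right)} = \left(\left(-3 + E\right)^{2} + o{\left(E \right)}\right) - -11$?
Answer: $- \frac{2574}{215} \approx -11.972$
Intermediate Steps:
$N{\left(A,B \right)} = - \frac{2}{3} + \frac{B}{15}$ ($N{\left(A,B \right)} = \frac{-10 + B}{15} = \left(-10 + B\right) \frac{1}{15} = - \frac{2}{3} + \frac{B}{15}$)
$U{\left(E \right)} = 14 + \left(-3 + E\right)^{2}$ ($U{\left(E \right)} = \left(\left(-3 + E\right)^{2} + 3\right) - -11 = \left(3 + \left(-3 + E\right)^{2}\right) + 11 = 14 + \left(-3 + E\right)^{2}$)
$U{\left(5 \right)} N{\left(15,\frac{1}{20 + 23} \right)} = \left(14 + \left(-3 + 5\right)^{2}\right) \left(- \frac{2}{3} + \frac{1}{15 \left(20 + 23\right)}\right) = \left(14 + 2^{2}\right) \left(- \frac{2}{3} + \frac{1}{15 \cdot 43}\right) = \left(14 + 4\right) \left(- \frac{2}{3} + \frac{1}{15} \cdot \frac{1}{43}\right) = 18 \left(- \frac{2}{3} + \frac{1}{645}\right) = 18 \left(- \frac{143}{215}\right) = - \frac{2574}{215}$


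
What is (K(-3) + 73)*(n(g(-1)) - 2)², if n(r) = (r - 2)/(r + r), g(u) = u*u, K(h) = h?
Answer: 875/2 ≈ 437.50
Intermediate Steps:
g(u) = u²
n(r) = (-2 + r)/(2*r) (n(r) = (-2 + r)/((2*r)) = (-2 + r)*(1/(2*r)) = (-2 + r)/(2*r))
(K(-3) + 73)*(n(g(-1)) - 2)² = (-3 + 73)*((-2 + (-1)²)/(2*((-1)²)) - 2)² = 70*((½)*(-2 + 1)/1 - 2)² = 70*((½)*1*(-1) - 2)² = 70*(-½ - 2)² = 70*(-5/2)² = 70*(25/4) = 875/2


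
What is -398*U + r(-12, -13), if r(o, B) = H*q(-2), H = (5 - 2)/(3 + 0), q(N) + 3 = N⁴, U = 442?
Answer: -175903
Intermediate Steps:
q(N) = -3 + N⁴
H = 1 (H = 3/3 = 3*(⅓) = 1)
r(o, B) = 13 (r(o, B) = 1*(-3 + (-2)⁴) = 1*(-3 + 16) = 1*13 = 13)
-398*U + r(-12, -13) = -398*442 + 13 = -175916 + 13 = -175903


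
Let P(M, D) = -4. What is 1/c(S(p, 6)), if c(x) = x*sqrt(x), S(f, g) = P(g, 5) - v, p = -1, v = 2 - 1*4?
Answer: I*sqrt(2)/4 ≈ 0.35355*I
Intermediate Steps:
v = -2 (v = 2 - 4 = -2)
S(f, g) = -2 (S(f, g) = -4 - 1*(-2) = -4 + 2 = -2)
c(x) = x**(3/2)
1/c(S(p, 6)) = 1/((-2)**(3/2)) = 1/(-2*I*sqrt(2)) = I*sqrt(2)/4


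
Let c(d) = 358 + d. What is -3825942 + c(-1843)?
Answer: -3827427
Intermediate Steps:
-3825942 + c(-1843) = -3825942 + (358 - 1843) = -3825942 - 1485 = -3827427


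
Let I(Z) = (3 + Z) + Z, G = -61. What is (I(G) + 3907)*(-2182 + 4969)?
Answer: 10557156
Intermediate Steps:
I(Z) = 3 + 2*Z
(I(G) + 3907)*(-2182 + 4969) = ((3 + 2*(-61)) + 3907)*(-2182 + 4969) = ((3 - 122) + 3907)*2787 = (-119 + 3907)*2787 = 3788*2787 = 10557156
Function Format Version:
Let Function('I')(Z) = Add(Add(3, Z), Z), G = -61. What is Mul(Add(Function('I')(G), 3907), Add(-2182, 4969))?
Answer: 10557156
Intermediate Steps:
Function('I')(Z) = Add(3, Mul(2, Z))
Mul(Add(Function('I')(G), 3907), Add(-2182, 4969)) = Mul(Add(Add(3, Mul(2, -61)), 3907), Add(-2182, 4969)) = Mul(Add(Add(3, -122), 3907), 2787) = Mul(Add(-119, 3907), 2787) = Mul(3788, 2787) = 10557156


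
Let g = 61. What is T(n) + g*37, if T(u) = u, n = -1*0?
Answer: 2257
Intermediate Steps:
n = 0
T(n) + g*37 = 0 + 61*37 = 0 + 2257 = 2257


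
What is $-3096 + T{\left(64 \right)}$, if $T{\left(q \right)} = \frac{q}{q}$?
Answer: $-3095$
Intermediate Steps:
$T{\left(q \right)} = 1$
$-3096 + T{\left(64 \right)} = -3096 + 1 = -3095$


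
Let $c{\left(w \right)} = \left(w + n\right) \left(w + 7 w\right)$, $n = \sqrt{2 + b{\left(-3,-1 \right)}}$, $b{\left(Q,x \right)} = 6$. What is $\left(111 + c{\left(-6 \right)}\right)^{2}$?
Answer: $177633 - 76608 \sqrt{2} \approx 69293.0$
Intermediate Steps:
$n = 2 \sqrt{2}$ ($n = \sqrt{2 + 6} = \sqrt{8} = 2 \sqrt{2} \approx 2.8284$)
$c{\left(w \right)} = 8 w \left(w + 2 \sqrt{2}\right)$ ($c{\left(w \right)} = \left(w + 2 \sqrt{2}\right) \left(w + 7 w\right) = \left(w + 2 \sqrt{2}\right) 8 w = 8 w \left(w + 2 \sqrt{2}\right)$)
$\left(111 + c{\left(-6 \right)}\right)^{2} = \left(111 + 8 \left(-6\right) \left(-6 + 2 \sqrt{2}\right)\right)^{2} = \left(111 + \left(288 - 96 \sqrt{2}\right)\right)^{2} = \left(399 - 96 \sqrt{2}\right)^{2}$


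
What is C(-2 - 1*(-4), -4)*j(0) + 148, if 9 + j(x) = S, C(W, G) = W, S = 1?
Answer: 132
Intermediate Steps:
j(x) = -8 (j(x) = -9 + 1 = -8)
C(-2 - 1*(-4), -4)*j(0) + 148 = (-2 - 1*(-4))*(-8) + 148 = (-2 + 4)*(-8) + 148 = 2*(-8) + 148 = -16 + 148 = 132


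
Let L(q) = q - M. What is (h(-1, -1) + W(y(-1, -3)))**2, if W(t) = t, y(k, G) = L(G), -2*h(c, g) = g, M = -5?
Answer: 25/4 ≈ 6.2500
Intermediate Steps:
h(c, g) = -g/2
L(q) = 5 + q (L(q) = q - 1*(-5) = q + 5 = 5 + q)
y(k, G) = 5 + G
(h(-1, -1) + W(y(-1, -3)))**2 = (-1/2*(-1) + (5 - 3))**2 = (1/2 + 2)**2 = (5/2)**2 = 25/4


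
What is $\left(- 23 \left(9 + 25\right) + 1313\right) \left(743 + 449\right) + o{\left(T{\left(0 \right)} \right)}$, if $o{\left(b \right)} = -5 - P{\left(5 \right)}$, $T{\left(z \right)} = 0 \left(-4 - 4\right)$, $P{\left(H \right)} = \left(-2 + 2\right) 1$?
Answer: $632947$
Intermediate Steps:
$P{\left(H \right)} = 0$ ($P{\left(H \right)} = 0 \cdot 1 = 0$)
$T{\left(z \right)} = 0$ ($T{\left(z \right)} = 0 \left(-8\right) = 0$)
$o{\left(b \right)} = -5$ ($o{\left(b \right)} = -5 - 0 = -5 + 0 = -5$)
$\left(- 23 \left(9 + 25\right) + 1313\right) \left(743 + 449\right) + o{\left(T{\left(0 \right)} \right)} = \left(- 23 \left(9 + 25\right) + 1313\right) \left(743 + 449\right) - 5 = \left(\left(-23\right) 34 + 1313\right) 1192 - 5 = \left(-782 + 1313\right) 1192 - 5 = 531 \cdot 1192 - 5 = 632952 - 5 = 632947$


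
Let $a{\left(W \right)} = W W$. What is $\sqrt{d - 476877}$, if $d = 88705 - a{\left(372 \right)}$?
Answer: $2 i \sqrt{131639} \approx 725.64 i$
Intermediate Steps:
$a{\left(W \right)} = W^{2}$
$d = -49679$ ($d = 88705 - 372^{2} = 88705 - 138384 = -49679$)
$\sqrt{d - 476877} = \sqrt{-49679 - 476877} = \sqrt{-526556} = 2 i \sqrt{131639}$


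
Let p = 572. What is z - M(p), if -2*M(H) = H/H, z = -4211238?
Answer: -8422475/2 ≈ -4.2112e+6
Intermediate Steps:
M(H) = -1/2 (M(H) = -H/(2*H) = -1/2*1 = -1/2)
z - M(p) = -4211238 - 1*(-1/2) = -4211238 + 1/2 = -8422475/2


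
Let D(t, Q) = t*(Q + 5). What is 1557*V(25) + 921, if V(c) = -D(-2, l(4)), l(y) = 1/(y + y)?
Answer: 67521/4 ≈ 16880.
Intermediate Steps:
l(y) = 1/(2*y)
D(t, Q) = t*(5 + Q)
V(c) = 41/4 (V(c) = -(-2)*(5 + (½)/4) = -(-2)*(5 + (½)*(¼)) = -(-2)*(5 + ⅛) = -(-2)*41/8 = -1*(-41/4) = 41/4)
1557*V(25) + 921 = 1557*(41/4) + 921 = 63837/4 + 921 = 67521/4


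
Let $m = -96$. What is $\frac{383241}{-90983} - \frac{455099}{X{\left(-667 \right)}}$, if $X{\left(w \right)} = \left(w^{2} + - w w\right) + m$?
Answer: $\frac{41369481181}{8734368} \approx 4736.4$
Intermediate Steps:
$X{\left(w \right)} = -96$ ($X{\left(w \right)} = \left(w^{2} + - w w\right) - 96 = \left(w^{2} - w^{2}\right) - 96 = 0 - 96 = -96$)
$\frac{383241}{-90983} - \frac{455099}{X{\left(-667 \right)}} = \frac{383241}{-90983} - \frac{455099}{-96} = 383241 \left(- \frac{1}{90983}\right) - - \frac{455099}{96} = - \frac{383241}{90983} + \frac{455099}{96} = \frac{41369481181}{8734368}$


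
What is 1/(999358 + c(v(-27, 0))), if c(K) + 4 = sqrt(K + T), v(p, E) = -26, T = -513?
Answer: 999354/998708417855 - 7*I*sqrt(11)/998708417855 ≈ 1.0006e-6 - 2.3246e-11*I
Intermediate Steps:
c(K) = -4 + sqrt(-513 + K) (c(K) = -4 + sqrt(K - 513) = -4 + sqrt(-513 + K))
1/(999358 + c(v(-27, 0))) = 1/(999358 + (-4 + sqrt(-513 - 26))) = 1/(999358 + (-4 + sqrt(-539))) = 1/(999358 + (-4 + 7*I*sqrt(11))) = 1/(999354 + 7*I*sqrt(11))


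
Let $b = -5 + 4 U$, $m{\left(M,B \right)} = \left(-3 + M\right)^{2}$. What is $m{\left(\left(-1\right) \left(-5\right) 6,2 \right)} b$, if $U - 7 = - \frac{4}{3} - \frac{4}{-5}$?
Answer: $\frac{76059}{5} \approx 15212.0$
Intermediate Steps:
$U = \frac{97}{15}$ ($U = 7 - \left(- \frac{4}{5} + \frac{4}{3}\right) = 7 - \frac{8}{15} = \frac{97}{15} \approx 6.4667$)
$b = \frac{313}{15}$ ($b = -5 + 4 \cdot \frac{97}{15} = -5 + \frac{388}{15} = \frac{313}{15} \approx 20.867$)
$m{\left(\left(-1\right) \left(-5\right) 6,2 \right)} b = \left(-3 + \left(-1\right) \left(-5\right) 6\right)^{2} \cdot \frac{313}{15} = \left(-3 + 5 \cdot 6\right)^{2} \cdot \frac{313}{15} = \left(-3 + 30\right)^{2} \cdot \frac{313}{15} = 27^{2} \cdot \frac{313}{15} = 729 \cdot \frac{313}{15} = \frac{76059}{5}$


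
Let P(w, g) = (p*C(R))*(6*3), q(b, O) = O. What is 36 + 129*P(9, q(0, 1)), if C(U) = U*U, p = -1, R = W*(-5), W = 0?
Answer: 36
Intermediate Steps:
R = 0 (R = 0*(-5) = 0)
C(U) = U**2
P(w, g) = 0 (P(w, g) = (-1*0**2)*(6*3) = -1*0*18 = 0*18 = 0)
36 + 129*P(9, q(0, 1)) = 36 + 129*0 = 36 + 0 = 36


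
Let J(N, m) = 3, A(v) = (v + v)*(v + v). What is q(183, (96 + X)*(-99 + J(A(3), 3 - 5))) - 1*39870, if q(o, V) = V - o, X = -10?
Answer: -48309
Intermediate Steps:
A(v) = 4*v² (A(v) = (2*v)*(2*v) = 4*v²)
q(183, (96 + X)*(-99 + J(A(3), 3 - 5))) - 1*39870 = ((96 - 10)*(-99 + 3) - 1*183) - 1*39870 = (86*(-96) - 183) - 39870 = (-8256 - 183) - 39870 = -8439 - 39870 = -48309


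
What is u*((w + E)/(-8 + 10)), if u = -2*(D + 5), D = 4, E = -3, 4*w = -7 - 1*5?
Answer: 54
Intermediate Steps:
w = -3 (w = (-7 - 1*5)/4 = (-7 - 5)/4 = (¼)*(-12) = -3)
u = -18 (u = -2*(4 + 5) = -2*9 = -18)
u*((w + E)/(-8 + 10)) = -18*(-3 - 3)/(-8 + 10) = -(-108)/2 = -18*(-3) = 54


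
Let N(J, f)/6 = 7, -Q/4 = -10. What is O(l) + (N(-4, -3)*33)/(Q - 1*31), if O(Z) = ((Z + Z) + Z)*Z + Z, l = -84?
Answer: 21238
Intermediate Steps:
Q = 40 (Q = -4*(-10) = 40)
N(J, f) = 42 (N(J, f) = 6*7 = 42)
O(Z) = Z + 3*Z² (O(Z) = (2*Z + Z)*Z + Z = (3*Z)*Z + Z = 3*Z² + Z = Z + 3*Z²)
O(l) + (N(-4, -3)*33)/(Q - 1*31) = -84*(1 + 3*(-84)) + (42*33)/(40 - 1*31) = -84*(1 - 252) + 1386/(40 - 31) = -84*(-251) + 1386/9 = 21084 + 1386*(⅑) = 21084 + 154 = 21238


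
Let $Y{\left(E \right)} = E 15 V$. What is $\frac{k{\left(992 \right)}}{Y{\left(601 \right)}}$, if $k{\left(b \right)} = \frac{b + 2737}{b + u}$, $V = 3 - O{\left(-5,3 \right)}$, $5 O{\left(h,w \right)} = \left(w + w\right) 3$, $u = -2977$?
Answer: $\frac{1243}{3578955} \approx 0.00034731$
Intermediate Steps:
$O{\left(h,w \right)} = \frac{6 w}{5}$ ($O{\left(h,w \right)} = \frac{\left(w + w\right) 3}{5} = \frac{2 w 3}{5} = \frac{6 w}{5}$)
$V = - \frac{3}{5}$ ($V = 3 - \frac{6}{5} \cdot 3 = 3 - \frac{18}{5} = - \frac{3}{5} \approx -0.6$)
$Y{\left(E \right)} = - 9 E$ ($Y{\left(E \right)} = E 15 \left(- \frac{3}{5}\right) = 15 E \left(- \frac{3}{5}\right) = - 9 E$)
$k{\left(b \right)} = \frac{2737 + b}{-2977 + b}$ ($k{\left(b \right)} = \frac{b + 2737}{b - 2977} = \frac{2737 + b}{-2977 + b}$)
$\frac{k{\left(992 \right)}}{Y{\left(601 \right)}} = \frac{\frac{1}{-2977 + 992} \left(2737 + 992\right)}{\left(-9\right) 601} = \frac{\frac{1}{-1985} \cdot 3729}{-5409} = \left(- \frac{1}{1985}\right) 3729 \left(- \frac{1}{5409}\right) = \left(- \frac{3729}{1985}\right) \left(- \frac{1}{5409}\right) = \frac{1243}{3578955}$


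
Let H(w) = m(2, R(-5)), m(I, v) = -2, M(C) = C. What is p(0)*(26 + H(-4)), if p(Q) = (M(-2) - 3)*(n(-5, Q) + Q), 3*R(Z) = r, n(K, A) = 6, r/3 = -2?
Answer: -720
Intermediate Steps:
r = -6 (r = 3*(-2) = -6)
R(Z) = -2 (R(Z) = (⅓)*(-6) = -2)
H(w) = -2
p(Q) = -30 - 5*Q (p(Q) = (-2 - 3)*(6 + Q) = -5*(6 + Q) = -30 - 5*Q)
p(0)*(26 + H(-4)) = (-30 - 5*0)*(26 - 2) = (-30 + 0)*24 = -30*24 = -720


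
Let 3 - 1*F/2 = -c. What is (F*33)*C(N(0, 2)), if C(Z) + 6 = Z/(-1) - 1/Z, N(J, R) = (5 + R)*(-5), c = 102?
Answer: 201168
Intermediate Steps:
F = 210 (F = 6 - (-2)*102 = 6 - 2*(-102) = 6 + 204 = 210)
N(J, R) = -25 - 5*R
C(Z) = -6 - Z - 1/Z (C(Z) = -6 + (Z/(-1) - 1/Z) = -6 + (Z*(-1) - 1/Z) = -6 + (-Z - 1/Z) = -6 - Z - 1/Z)
(F*33)*C(N(0, 2)) = (210*33)*(-6 - (-25 - 5*2) - 1/(-25 - 5*2)) = 6930*(-6 - (-25 - 10) - 1/(-25 - 10)) = 6930*(-6 - 1*(-35) - 1/(-35)) = 6930*(-6 + 35 - 1*(-1/35)) = 6930*(-6 + 35 + 1/35) = 6930*(1016/35) = 201168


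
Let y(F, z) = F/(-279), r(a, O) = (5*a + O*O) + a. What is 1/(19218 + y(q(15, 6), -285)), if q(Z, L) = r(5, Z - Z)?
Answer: 93/1787264 ≈ 5.2035e-5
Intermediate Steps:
r(a, O) = O² + 6*a (r(a, O) = (5*a + O²) + a = (O² + 5*a) + a = O² + 6*a)
q(Z, L) = 30 (q(Z, L) = (Z - Z)² + 6*5 = 0² + 30 = 0 + 30 = 30)
y(F, z) = -F/279 (y(F, z) = F*(-1/279) = -F/279)
1/(19218 + y(q(15, 6), -285)) = 1/(19218 - 1/279*30) = 1/(19218 - 10/93) = 1/(1787264/93) = 93/1787264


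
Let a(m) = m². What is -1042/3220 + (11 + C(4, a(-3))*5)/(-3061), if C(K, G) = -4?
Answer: -1580291/4928210 ≈ -0.32066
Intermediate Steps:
-1042/3220 + (11 + C(4, a(-3))*5)/(-3061) = -1042/3220 + (11 - 4*5)/(-3061) = -1042*1/3220 + (11 - 20)*(-1/3061) = -521/1610 - 9*(-1/3061) = -521/1610 + 9/3061 = -1580291/4928210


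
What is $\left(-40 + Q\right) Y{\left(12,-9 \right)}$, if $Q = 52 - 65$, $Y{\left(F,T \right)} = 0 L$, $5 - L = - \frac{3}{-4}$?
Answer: $0$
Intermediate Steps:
$L = \frac{17}{4}$ ($L = 5 - - \frac{3}{-4} = 5 - \left(-3\right) \left(- \frac{1}{4}\right) = 5 - \frac{3}{4} = \frac{17}{4} \approx 4.25$)
$Y{\left(F,T \right)} = 0$ ($Y{\left(F,T \right)} = 0 \cdot \frac{17}{4} = 0$)
$Q = -13$
$\left(-40 + Q\right) Y{\left(12,-9 \right)} = \left(-40 - 13\right) 0 = \left(-53\right) 0 = 0$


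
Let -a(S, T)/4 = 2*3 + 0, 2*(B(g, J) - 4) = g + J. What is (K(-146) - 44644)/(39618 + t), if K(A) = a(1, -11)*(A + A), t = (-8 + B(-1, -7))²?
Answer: -18818/19841 ≈ -0.94844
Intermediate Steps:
B(g, J) = 4 + J/2 + g/2 (B(g, J) = 4 + (g + J)/2 = 4 + (J + g)/2 = 4 + (J/2 + g/2) = 4 + J/2 + g/2)
a(S, T) = -24 (a(S, T) = -4*(2*3 + 0) = -4*(6 + 0) = -4*6 = -24)
t = 64 (t = (-8 + (4 + (½)*(-7) + (½)*(-1)))² = (-8 + (4 - 7/2 - ½))² = (-8 + 0)² = (-8)² = 64)
K(A) = -48*A (K(A) = -24*(A + A) = -48*A)
(K(-146) - 44644)/(39618 + t) = (-48*(-146) - 44644)/(39618 + 64) = (7008 - 44644)/39682 = -37636*1/39682 = -18818/19841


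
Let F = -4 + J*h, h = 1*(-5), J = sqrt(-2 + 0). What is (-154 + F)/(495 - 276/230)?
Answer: -790/2469 - 25*I*sqrt(2)/2469 ≈ -0.31997 - 0.01432*I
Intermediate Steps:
J = I*sqrt(2) (J = sqrt(-2) = I*sqrt(2) ≈ 1.4142*I)
h = -5
F = -4 - 5*I*sqrt(2) (F = -4 + (I*sqrt(2))*(-5) = -4 - 5*I*sqrt(2) ≈ -4.0 - 7.0711*I)
(-154 + F)/(495 - 276/230) = (-154 + (-4 - 5*I*sqrt(2)))/(495 - 276/230) = (-158 - 5*I*sqrt(2))/(495 - 276*1/230) = (-158 - 5*I*sqrt(2))/(495 - 6/5) = (-158 - 5*I*sqrt(2))/(2469/5) = (-158 - 5*I*sqrt(2))*(5/2469) = -790/2469 - 25*I*sqrt(2)/2469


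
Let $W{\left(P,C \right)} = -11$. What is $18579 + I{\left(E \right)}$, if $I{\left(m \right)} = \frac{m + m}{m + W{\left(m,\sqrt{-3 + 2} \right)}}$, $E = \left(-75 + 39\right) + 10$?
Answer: $\frac{687475}{37} \approx 18580.0$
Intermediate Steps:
$E = -26$ ($E = -36 + 10 = -26$)
$I{\left(m \right)} = \frac{2 m}{-11 + m}$ ($I{\left(m \right)} = \frac{m + m}{m - 11} = \frac{2 m}{-11 + m}$)
$18579 + I{\left(E \right)} = 18579 + 2 \left(-26\right) \frac{1}{-11 - 26} = 18579 + 2 \left(-26\right) \frac{1}{-37} = 18579 + 2 \left(-26\right) \left(- \frac{1}{37}\right) = 18579 + \frac{52}{37} = \frac{687475}{37}$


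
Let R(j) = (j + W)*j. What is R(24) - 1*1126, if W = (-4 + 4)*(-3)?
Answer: -550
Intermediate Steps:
W = 0 (W = 0*(-3) = 0)
R(j) = j² (R(j) = (j + 0)*j = j*j = j²)
R(24) - 1*1126 = 24² - 1*1126 = 576 - 1126 = -550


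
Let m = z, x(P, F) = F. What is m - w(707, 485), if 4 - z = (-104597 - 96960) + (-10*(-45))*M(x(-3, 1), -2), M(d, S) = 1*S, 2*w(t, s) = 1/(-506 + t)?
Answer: 81389321/402 ≈ 2.0246e+5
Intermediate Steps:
w(t, s) = 1/(2*(-506 + t))
M(d, S) = S
z = 202461 (z = 4 - ((-104597 - 96960) - 10*(-45)*(-2)) = 4 - (-201557 + 450*(-2)) = 4 - (-201557 - 900) = 4 - 1*(-202457) = 4 + 202457 = 202461)
m = 202461
m - w(707, 485) = 202461 - 1/(2*(-506 + 707)) = 202461 - 1/(2*201) = 202461 - 1*1/402 = 202461 - 1/402 = 81389321/402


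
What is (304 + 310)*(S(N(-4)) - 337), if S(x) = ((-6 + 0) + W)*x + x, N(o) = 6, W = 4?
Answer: -210602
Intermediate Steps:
S(x) = -x (S(x) = ((-6 + 0) + 4)*x + x = (-6 + 4)*x + x = -2*x + x = -x)
(304 + 310)*(S(N(-4)) - 337) = (304 + 310)*(-1*6 - 337) = 614*(-6 - 337) = 614*(-343) = -210602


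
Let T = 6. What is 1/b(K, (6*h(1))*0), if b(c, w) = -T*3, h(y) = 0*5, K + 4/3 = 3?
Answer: -1/18 ≈ -0.055556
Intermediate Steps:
K = 5/3 (K = -4/3 + 3 = 5/3 ≈ 1.6667)
h(y) = 0
b(c, w) = -18 (b(c, w) = -1*6*3 = -6*3 = -18)
1/b(K, (6*h(1))*0) = 1/(-18) = -1/18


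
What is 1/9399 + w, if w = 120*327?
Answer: 368816761/9399 ≈ 39240.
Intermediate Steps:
w = 39240
1/9399 + w = 1/9399 + 39240 = 368816761/9399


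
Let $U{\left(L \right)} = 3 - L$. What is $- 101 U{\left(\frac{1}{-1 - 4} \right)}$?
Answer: $- \frac{1616}{5} \approx -323.2$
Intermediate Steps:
$- 101 U{\left(\frac{1}{-1 - 4} \right)} = - 101 \left(3 - \frac{1}{-1 - 4}\right) = - 101 \left(3 - \frac{1}{-5}\right) = - 101 \left(3 - - \frac{1}{5}\right) = - 101 \left(3 + \frac{1}{5}\right) = \left(-101\right) \frac{16}{5} = - \frac{1616}{5}$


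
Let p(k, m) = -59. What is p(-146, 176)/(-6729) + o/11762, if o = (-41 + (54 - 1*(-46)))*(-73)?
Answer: -28287845/79146498 ≈ -0.35741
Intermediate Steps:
o = -4307 (o = (-41 + (54 + 46))*(-73) = (-41 + 100)*(-73) = 59*(-73) = -4307)
p(-146, 176)/(-6729) + o/11762 = -59/(-6729) - 4307/11762 = -59*(-1/6729) - 4307*1/11762 = 59/6729 - 4307/11762 = -28287845/79146498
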